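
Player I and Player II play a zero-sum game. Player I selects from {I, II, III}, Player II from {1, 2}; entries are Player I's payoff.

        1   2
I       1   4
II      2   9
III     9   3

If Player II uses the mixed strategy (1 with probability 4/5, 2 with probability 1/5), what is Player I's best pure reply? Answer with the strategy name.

III

Expected payoff of I: (4/5)·1 + (1/5)·4 = 8/5.
Expected payoff of II: (4/5)·2 + (1/5)·9 = 17/5.
Expected payoff of III: (4/5)·9 + (1/5)·3 = 39/5.
The largest is 39/5, so Player I's best response is III.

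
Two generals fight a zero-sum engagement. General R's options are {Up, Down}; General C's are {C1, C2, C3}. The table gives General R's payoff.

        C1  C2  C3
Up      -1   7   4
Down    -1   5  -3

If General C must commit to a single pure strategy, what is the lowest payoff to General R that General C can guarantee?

Column maxima: C1 → -1, C2 → 7, C3 → 4.
The smallest of these is -1.

-1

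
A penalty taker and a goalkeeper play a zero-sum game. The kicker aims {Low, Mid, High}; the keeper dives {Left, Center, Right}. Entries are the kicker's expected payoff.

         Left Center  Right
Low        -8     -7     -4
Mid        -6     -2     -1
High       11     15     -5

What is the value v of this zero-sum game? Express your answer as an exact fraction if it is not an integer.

Row minima: Low → -8, Mid → -6, High → -5; maximin = -5.
Column maxima: Left → 11, Center → 15, Right → -1; minimax = -1.
-5 ≠ -1, so there is no saddle point; optimal play is mixed.
Low is strictly dominated by Mid, so the kicker never plays it.
Center is strictly dominated by Left (it gives the kicker strictly more in every row), so the keeper never plays it.
On the remaining 2×2 (Mid, High vs Left, Right):
Let the kicker play Mid with probability p. Expected payoff against Left: (-6)p + 11(1−p) = −17p + 11; against Right: (-1)p + (-5)(1−p) = 4p − 5.
Setting these equal: −17p + 11 = 4p − 5 ⇒ −21p = -16 ⇒ p = 16/21, and the value is (-17)·(16/21) + 11 = -41/21.
For the keeper: with q = P(Left), equating Mid's and High's payoffs gives −5q − 1 = 16q − 5 ⇒ q = 4/21.

-41/21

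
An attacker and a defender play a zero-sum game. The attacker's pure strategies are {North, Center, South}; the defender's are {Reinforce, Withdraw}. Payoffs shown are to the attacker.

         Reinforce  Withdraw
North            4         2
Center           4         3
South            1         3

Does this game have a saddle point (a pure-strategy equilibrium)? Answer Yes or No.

Yes

Row minima: North → 2, Center → 3, South → 1; maximin = 3.
Column maxima: Reinforce → 4, Withdraw → 3; minimax = 3.
maximin = minimax = 3, so a saddle point exists.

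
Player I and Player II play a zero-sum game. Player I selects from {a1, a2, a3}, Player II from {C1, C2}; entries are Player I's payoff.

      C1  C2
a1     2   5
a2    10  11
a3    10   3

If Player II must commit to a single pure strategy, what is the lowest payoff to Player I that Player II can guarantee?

10

Column maxima: C1 → 10, C2 → 11.
The smallest of these is 10.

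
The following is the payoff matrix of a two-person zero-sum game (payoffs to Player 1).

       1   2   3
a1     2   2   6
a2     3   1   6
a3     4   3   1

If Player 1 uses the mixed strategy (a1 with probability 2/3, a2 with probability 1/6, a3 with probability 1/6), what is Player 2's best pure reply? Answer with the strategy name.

If Player 2 plays 1, Player 1's expected payoff is (2/3)·2 + (1/6)·3 + (1/6)·4 = 5/2.
If Player 2 plays 2, Player 1's expected payoff is (2/3)·2 + (1/6)·1 + (1/6)·3 = 2.
If Player 2 plays 3, Player 1's expected payoff is (2/3)·6 + (1/6)·6 + (1/6)·1 = 31/6.
Player 2 minimizes Player 1's payoff; the smallest is 2, so the best response is 2.

2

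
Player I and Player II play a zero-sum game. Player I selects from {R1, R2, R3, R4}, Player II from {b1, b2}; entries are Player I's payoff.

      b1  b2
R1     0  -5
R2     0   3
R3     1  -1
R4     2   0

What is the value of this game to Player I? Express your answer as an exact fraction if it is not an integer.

Row minima: R1 → -5, R2 → 0, R3 → -1, R4 → 0; maximin = 0.
Column maxima: b1 → 2, b2 → 3; minimax = 2.
0 ≠ 2, so there is no saddle point; optimal play is mixed.
R1 is strictly dominated by R3, so Player I never plays it.
R3 is strictly dominated by R4, so Player I never plays it.
On the remaining 2×2 (R2, R4 vs b1, b2):
Let Player I play R2 with probability p. Expected payoff against b1: 0p + 2(1−p) = −2p + 2; against b2: 3p + 0(1−p) = 3p.
Setting these equal: −2p + 2 = 3p ⇒ −5p = -2 ⇒ p = 2/5, and the value is (-2)·(2/5) + 2 = 6/5.
For Player II: with q = P(b1), equating R2's and R4's payoffs gives −3q + 3 = 2q ⇒ q = 3/5.

6/5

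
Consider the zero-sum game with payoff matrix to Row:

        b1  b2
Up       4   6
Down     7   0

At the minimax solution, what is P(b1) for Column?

2/3

Row minima: Up → 4, Down → 0; maximin = 4.
Column maxima: b1 → 7, b2 → 6; minimax = 6.
4 ≠ 6, so there is no saddle point; optimal play is mixed.
Let Row play Up with probability p. Expected payoff against b1: 4p + 7(1−p) = −3p + 7; against b2: 6p + 0(1−p) = 6p.
Setting these equal: −3p + 7 = 6p ⇒ −9p = -7 ⇒ p = 7/9, and the value is (-3)·(7/9) + 7 = 14/3.
For Column: with q = P(b1), equating Up's and Down's payoffs gives −2q + 6 = 7q ⇒ q = 2/3.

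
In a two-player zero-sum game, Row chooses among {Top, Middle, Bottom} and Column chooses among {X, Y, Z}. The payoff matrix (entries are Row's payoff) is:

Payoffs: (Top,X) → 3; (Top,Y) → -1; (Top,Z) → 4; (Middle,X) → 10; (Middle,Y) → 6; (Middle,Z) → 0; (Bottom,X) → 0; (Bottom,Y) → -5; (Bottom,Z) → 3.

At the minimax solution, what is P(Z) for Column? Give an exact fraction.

7/11

Row minima: Top → -1, Middle → 0, Bottom → -5; maximin = 0.
Column maxima: X → 10, Y → 6, Z → 4; minimax = 4.
0 ≠ 4, so there is no saddle point; optimal play is mixed.
Bottom is strictly dominated by Top, so Row never plays it.
X is strictly dominated by Y (it gives Row strictly more in every row), so Column never plays it.
On the remaining 2×2 (Top, Middle vs Y, Z):
Let Row play Top with probability p. Expected payoff against Y: (-1)p + 6(1−p) = −7p + 6; against Z: 4p + 0(1−p) = 4p.
Setting these equal: −7p + 6 = 4p ⇒ −11p = -6 ⇒ p = 6/11, and the value is (-7)·(6/11) + 6 = 24/11.
For Column: with q = P(Y), equating Top's and Middle's payoffs gives −5q + 4 = 6q ⇒ q = 4/11.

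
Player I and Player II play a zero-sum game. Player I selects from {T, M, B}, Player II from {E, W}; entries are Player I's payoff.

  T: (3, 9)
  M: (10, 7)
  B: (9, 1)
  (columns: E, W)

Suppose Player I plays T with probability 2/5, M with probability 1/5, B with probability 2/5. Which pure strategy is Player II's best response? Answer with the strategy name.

W

If Player II plays E, Player I's expected payoff is (2/5)·3 + (1/5)·10 + (2/5)·9 = 34/5.
If Player II plays W, Player I's expected payoff is (2/5)·9 + (1/5)·7 + (2/5)·1 = 27/5.
Player II minimizes Player I's payoff; the smallest is 27/5, so the best response is W.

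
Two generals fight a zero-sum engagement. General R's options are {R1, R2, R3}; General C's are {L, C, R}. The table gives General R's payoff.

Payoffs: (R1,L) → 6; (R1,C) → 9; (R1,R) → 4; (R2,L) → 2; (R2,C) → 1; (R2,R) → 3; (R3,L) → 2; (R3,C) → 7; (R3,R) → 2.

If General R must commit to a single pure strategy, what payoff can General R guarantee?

4

Row minima: R1 → 4, R2 → 1, R3 → 2.
The best of these is 4.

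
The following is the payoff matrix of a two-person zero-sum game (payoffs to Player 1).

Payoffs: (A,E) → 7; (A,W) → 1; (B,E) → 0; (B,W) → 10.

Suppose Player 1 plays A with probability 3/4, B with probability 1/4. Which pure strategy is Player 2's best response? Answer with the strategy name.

If Player 2 plays E, Player 1's expected payoff is (3/4)·7 + (1/4)·0 = 21/4.
If Player 2 plays W, Player 1's expected payoff is (3/4)·1 + (1/4)·10 = 13/4.
Player 2 minimizes Player 1's payoff; the smallest is 13/4, so the best response is W.

W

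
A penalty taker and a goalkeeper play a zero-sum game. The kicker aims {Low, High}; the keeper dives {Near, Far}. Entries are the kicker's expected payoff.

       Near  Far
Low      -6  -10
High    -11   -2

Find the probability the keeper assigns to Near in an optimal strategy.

8/13

Row minima: Low → -10, High → -11; maximin = -10.
Column maxima: Near → -6, Far → -2; minimax = -6.
-10 ≠ -6, so there is no saddle point; optimal play is mixed.
Let the kicker play Low with probability p. Expected payoff against Near: (-6)p + (-11)(1−p) = 5p − 11; against Far: (-10)p + (-2)(1−p) = −8p − 2.
Setting these equal: 5p − 11 = −8p − 2 ⇒ 13p = 9 ⇒ p = 9/13, and the value is (5)·(9/13) − 11 = -98/13.
For the keeper: with q = P(Near), equating Low's and High's payoffs gives 4q − 10 = −9q − 2 ⇒ q = 8/13.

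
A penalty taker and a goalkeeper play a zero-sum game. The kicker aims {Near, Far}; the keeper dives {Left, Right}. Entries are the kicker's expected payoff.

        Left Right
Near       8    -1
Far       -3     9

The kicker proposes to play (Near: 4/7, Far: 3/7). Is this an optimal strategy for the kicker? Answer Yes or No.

Yes

Against Left this mix gives (4/7)·8 + (3/7)·(-3) = 23/7.
Against Right this mix gives (4/7)·(-1) + (3/7)·9 = 23/7.
All of the keeper's active replies (Left, Right) yield 23/7, and no column does worse for the kicker. The mix makes the keeper indifferent and guarantees 23/7, so it is optimal.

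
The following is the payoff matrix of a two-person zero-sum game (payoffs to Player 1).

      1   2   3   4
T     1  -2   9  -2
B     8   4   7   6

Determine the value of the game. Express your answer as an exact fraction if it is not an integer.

Row minima: T → -2, B → 4; maximin = 4.
Column maxima: 1 → 8, 2 → 4, 3 → 9, 4 → 6; minimax = 4.
Since maximin = minimax = 4, there is a saddle point and the value is 4.

4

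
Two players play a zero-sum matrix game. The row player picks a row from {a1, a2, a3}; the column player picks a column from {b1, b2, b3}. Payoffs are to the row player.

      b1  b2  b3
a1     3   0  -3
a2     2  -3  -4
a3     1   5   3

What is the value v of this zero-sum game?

3/2

Row minima: a1 → -3, a2 → -4, a3 → 1; maximin = 1.
Column maxima: b1 → 3, b2 → 5, b3 → 3; minimax = 3.
1 ≠ 3, so there is no saddle point; optimal play is mixed.
a2 is strictly dominated by a1, so the row player never plays it.
b2 is strictly dominated by b3 (it gives the row player strictly more in every row), so the column player never plays it.
On the remaining 2×2 (a1, a3 vs b1, b3):
Let the row player play a1 with probability p. Expected payoff against b1: 3p + 1(1−p) = 2p + 1; against b3: (-3)p + 3(1−p) = −6p + 3.
Setting these equal: 2p + 1 = −6p + 3 ⇒ 8p = 2 ⇒ p = 1/4, and the value is (2)·(1/4) + 1 = 3/2.
For the column player: with q = P(b1), equating a1's and a3's payoffs gives 6q − 3 = −2q + 3 ⇒ q = 3/4.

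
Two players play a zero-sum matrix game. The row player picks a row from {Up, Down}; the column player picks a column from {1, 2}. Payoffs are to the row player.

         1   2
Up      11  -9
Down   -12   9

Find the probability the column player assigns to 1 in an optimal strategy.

18/41

Row minima: Up → -9, Down → -12; maximin = -9.
Column maxima: 1 → 11, 2 → 9; minimax = 9.
-9 ≠ 9, so there is no saddle point; optimal play is mixed.
Let the row player play Up with probability p. Expected payoff against 1: 11p + (-12)(1−p) = 23p − 12; against 2: (-9)p + 9(1−p) = −18p + 9.
Setting these equal: 23p − 12 = −18p + 9 ⇒ 41p = 21 ⇒ p = 21/41, and the value is (23)·(21/41) − 12 = -9/41.
For the column player: with q = P(1), equating Up's and Down's payoffs gives 20q − 9 = −21q + 9 ⇒ q = 18/41.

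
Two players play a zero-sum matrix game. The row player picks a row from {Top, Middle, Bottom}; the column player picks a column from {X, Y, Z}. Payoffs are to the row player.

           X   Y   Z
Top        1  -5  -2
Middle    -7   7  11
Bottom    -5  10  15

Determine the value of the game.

Row minima: Top → -5, Middle → -7, Bottom → -5; maximin = -5.
Column maxima: X → 1, Y → 10, Z → 15; minimax = 1.
-5 ≠ 1, so there is no saddle point; optimal play is mixed.
Middle is strictly dominated by Bottom, so the row player never plays it.
Z is strictly dominated by Y (it gives the row player strictly more in every row), so the column player never plays it.
On the remaining 2×2 (Top, Bottom vs X, Y):
Let the row player play Top with probability p. Expected payoff against X: 1p + (-5)(1−p) = 6p − 5; against Y: (-5)p + 10(1−p) = −15p + 10.
Setting these equal: 6p − 5 = −15p + 10 ⇒ 21p = 15 ⇒ p = 5/7, and the value is (6)·(5/7) − 5 = -5/7.
For the column player: with q = P(X), equating Top's and Bottom's payoffs gives 6q − 5 = −15q + 10 ⇒ q = 5/7.

-5/7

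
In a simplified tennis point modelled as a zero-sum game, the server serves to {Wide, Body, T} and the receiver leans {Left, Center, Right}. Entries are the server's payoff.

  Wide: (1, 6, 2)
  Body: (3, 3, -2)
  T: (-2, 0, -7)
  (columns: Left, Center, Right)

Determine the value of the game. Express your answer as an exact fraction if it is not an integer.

Row minima: Wide → 1, Body → -2, T → -7; maximin = 1.
Column maxima: Left → 3, Center → 6, Right → 2; minimax = 2.
1 ≠ 2, so there is no saddle point; optimal play is mixed.
T is strictly dominated by Wide, so the server never plays it.
Center is strictly dominated by Right (it gives the server strictly more in every row), so the receiver never plays it.
On the remaining 2×2 (Wide, Body vs Left, Right):
Let the server play Wide with probability p. Expected payoff against Left: 1p + 3(1−p) = −2p + 3; against Right: 2p + (-2)(1−p) = 4p − 2.
Setting these equal: −2p + 3 = 4p − 2 ⇒ −6p = -5 ⇒ p = 5/6, and the value is (-2)·(5/6) + 3 = 4/3.
For the receiver: with q = P(Left), equating Wide's and Body's payoffs gives −q + 2 = 5q − 2 ⇒ q = 2/3.

4/3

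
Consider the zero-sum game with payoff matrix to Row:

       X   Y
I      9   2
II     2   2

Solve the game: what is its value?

Row minima: I → 2, II → 2; maximin = 2.
Column maxima: X → 9, Y → 2; minimax = 2.
Since maximin = minimax = 2, there is a saddle point and the value is 2.

2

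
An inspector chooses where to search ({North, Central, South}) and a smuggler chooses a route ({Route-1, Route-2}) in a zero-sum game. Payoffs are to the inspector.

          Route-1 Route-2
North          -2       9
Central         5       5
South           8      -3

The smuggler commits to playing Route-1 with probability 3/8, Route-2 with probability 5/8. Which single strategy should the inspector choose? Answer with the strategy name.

Expected payoff of North: (3/8)·(-2) + (5/8)·9 = 39/8.
Expected payoff of Central: (3/8)·5 + (5/8)·5 = 5.
Expected payoff of South: (3/8)·8 + (5/8)·(-3) = 9/8.
The largest is 5, so the inspector's best response is Central.

Central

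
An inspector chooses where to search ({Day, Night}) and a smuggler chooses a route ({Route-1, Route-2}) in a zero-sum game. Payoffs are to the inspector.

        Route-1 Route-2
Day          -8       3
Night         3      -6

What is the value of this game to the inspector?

Row minima: Day → -8, Night → -6; maximin = -6.
Column maxima: Route-1 → 3, Route-2 → 3; minimax = 3.
-6 ≠ 3, so there is no saddle point; optimal play is mixed.
Let the inspector play Day with probability p. Expected payoff against Route-1: (-8)p + 3(1−p) = −11p + 3; against Route-2: 3p + (-6)(1−p) = 9p − 6.
Setting these equal: −11p + 3 = 9p − 6 ⇒ −20p = -9 ⇒ p = 9/20, and the value is (-11)·(9/20) + 3 = -39/20.
For the smuggler: with q = P(Route-1), equating Day's and Night's payoffs gives −11q + 3 = 9q − 6 ⇒ q = 9/20.

-39/20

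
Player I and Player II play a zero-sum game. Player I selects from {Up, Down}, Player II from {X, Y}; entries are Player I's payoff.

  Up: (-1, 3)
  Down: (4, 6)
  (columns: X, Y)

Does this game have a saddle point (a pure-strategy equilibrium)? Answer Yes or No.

Yes

Row minima: Up → -1, Down → 4; maximin = 4.
Column maxima: X → 4, Y → 6; minimax = 4.
maximin = minimax = 4, so a saddle point exists.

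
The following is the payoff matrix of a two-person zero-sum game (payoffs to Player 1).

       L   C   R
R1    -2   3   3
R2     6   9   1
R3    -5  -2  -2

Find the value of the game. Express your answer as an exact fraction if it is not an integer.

2

Row minima: R1 → -2, R2 → 1, R3 → -5; maximin = 1.
Column maxima: L → 6, C → 9, R → 3; minimax = 3.
1 ≠ 3, so there is no saddle point; optimal play is mixed.
R3 is strictly dominated by R1, so Player 1 never plays it.
C is strictly dominated by L (it gives Player 1 strictly more in every row), so Player 2 never plays it.
On the remaining 2×2 (R1, R2 vs L, R):
Let Player 1 play R1 with probability p. Expected payoff against L: (-2)p + 6(1−p) = −8p + 6; against R: 3p + 1(1−p) = 2p + 1.
Setting these equal: −8p + 6 = 2p + 1 ⇒ −10p = -5 ⇒ p = 1/2, and the value is (-8)·(1/2) + 6 = 2.
For Player 2: with q = P(L), equating R1's and R2's payoffs gives −5q + 3 = 5q + 1 ⇒ q = 1/5.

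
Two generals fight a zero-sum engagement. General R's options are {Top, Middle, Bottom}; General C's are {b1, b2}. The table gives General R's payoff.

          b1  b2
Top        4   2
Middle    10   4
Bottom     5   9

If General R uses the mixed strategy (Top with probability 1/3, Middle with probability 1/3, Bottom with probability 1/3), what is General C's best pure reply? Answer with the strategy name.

If General C plays b1, General R's expected payoff is (1/3)·4 + (1/3)·10 + (1/3)·5 = 19/3.
If General C plays b2, General R's expected payoff is (1/3)·2 + (1/3)·4 + (1/3)·9 = 5.
General C minimizes General R's payoff; the smallest is 5, so the best response is b2.

b2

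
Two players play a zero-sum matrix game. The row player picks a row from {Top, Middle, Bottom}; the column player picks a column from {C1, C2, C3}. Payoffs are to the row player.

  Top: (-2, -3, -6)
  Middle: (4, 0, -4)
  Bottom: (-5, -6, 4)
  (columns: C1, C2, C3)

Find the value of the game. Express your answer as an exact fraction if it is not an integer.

Row minima: Top → -6, Middle → -4, Bottom → -6; maximin = -4.
Column maxima: C1 → 4, C2 → 0, C3 → 4; minimax = 0.
-4 ≠ 0, so there is no saddle point; optimal play is mixed.
Top is strictly dominated by Middle, so the row player never plays it.
C1 is strictly dominated by C2 (it gives the row player strictly more in every row), so the column player never plays it.
On the remaining 2×2 (Middle, Bottom vs C2, C3):
Let the row player play Middle with probability p. Expected payoff against C2: 0p + (-6)(1−p) = 6p − 6; against C3: (-4)p + 4(1−p) = −8p + 4.
Setting these equal: 6p − 6 = −8p + 4 ⇒ 14p = 10 ⇒ p = 5/7, and the value is (6)·(5/7) − 6 = -12/7.
For the column player: with q = P(C2), equating Middle's and Bottom's payoffs gives 4q − 4 = −10q + 4 ⇒ q = 4/7.

-12/7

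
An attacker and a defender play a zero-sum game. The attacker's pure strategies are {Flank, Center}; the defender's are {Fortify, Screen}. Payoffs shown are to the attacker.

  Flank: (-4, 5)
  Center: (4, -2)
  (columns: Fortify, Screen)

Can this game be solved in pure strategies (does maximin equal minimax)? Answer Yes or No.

No

Row minima: Flank → -4, Center → -2; maximin = -2.
Column maxima: Fortify → 4, Screen → 5; minimax = 4.
-2 ≠ 4, so no pure-strategy equilibrium exists.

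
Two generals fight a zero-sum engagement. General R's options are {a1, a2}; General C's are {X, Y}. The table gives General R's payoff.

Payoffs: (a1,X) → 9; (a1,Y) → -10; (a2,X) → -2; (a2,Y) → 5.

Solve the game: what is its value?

25/26

Row minima: a1 → -10, a2 → -2; maximin = -2.
Column maxima: X → 9, Y → 5; minimax = 5.
-2 ≠ 5, so there is no saddle point; optimal play is mixed.
Let General R play a1 with probability p. Expected payoff against X: 9p + (-2)(1−p) = 11p − 2; against Y: (-10)p + 5(1−p) = −15p + 5.
Setting these equal: 11p − 2 = −15p + 5 ⇒ 26p = 7 ⇒ p = 7/26, and the value is (11)·(7/26) − 2 = 25/26.
For General C: with q = P(X), equating a1's and a2's payoffs gives 19q − 10 = −7q + 5 ⇒ q = 15/26.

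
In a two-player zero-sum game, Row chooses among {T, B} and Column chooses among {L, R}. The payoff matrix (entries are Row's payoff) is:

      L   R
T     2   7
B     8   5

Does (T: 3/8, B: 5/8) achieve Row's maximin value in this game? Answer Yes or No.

Against L this mix gives (3/8)·2 + (5/8)·8 = 23/4.
Against R this mix gives (3/8)·7 + (5/8)·5 = 23/4.
All of Column's active replies (L, R) yield 23/4, and no column does worse for Row. The mix makes Column indifferent and guarantees 23/4, so it is optimal.

Yes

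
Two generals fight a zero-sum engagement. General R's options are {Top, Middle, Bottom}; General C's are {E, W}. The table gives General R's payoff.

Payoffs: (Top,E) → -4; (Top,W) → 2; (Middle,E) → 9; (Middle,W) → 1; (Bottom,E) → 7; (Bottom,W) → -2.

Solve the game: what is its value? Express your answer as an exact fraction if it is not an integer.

Row minima: Top → -4, Middle → 1, Bottom → -2; maximin = 1.
Column maxima: E → 9, W → 2; minimax = 2.
1 ≠ 2, so there is no saddle point; optimal play is mixed.
Bottom is strictly dominated by Middle, so General R never plays it.
On the remaining 2×2 (Top, Middle vs E, W):
Let General R play Top with probability p. Expected payoff against E: (-4)p + 9(1−p) = −13p + 9; against W: 2p + 1(1−p) = p + 1.
Setting these equal: −13p + 9 = p + 1 ⇒ −14p = -8 ⇒ p = 4/7, and the value is (-13)·(4/7) + 9 = 11/7.
For General C: with q = P(E), equating Top's and Middle's payoffs gives −6q + 2 = 8q + 1 ⇒ q = 1/14.

11/7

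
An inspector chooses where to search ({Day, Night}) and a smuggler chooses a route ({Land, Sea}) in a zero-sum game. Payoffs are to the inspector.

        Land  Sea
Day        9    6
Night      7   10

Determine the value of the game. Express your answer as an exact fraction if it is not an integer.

Row minima: Day → 6, Night → 7; maximin = 7.
Column maxima: Land → 9, Sea → 10; minimax = 9.
7 ≠ 9, so there is no saddle point; optimal play is mixed.
Let the inspector play Day with probability p. Expected payoff against Land: 9p + 7(1−p) = 2p + 7; against Sea: 6p + 10(1−p) = −4p + 10.
Setting these equal: 2p + 7 = −4p + 10 ⇒ 6p = 3 ⇒ p = 1/2, and the value is (2)·(1/2) + 7 = 8.
For the smuggler: with q = P(Land), equating Day's and Night's payoffs gives 3q + 6 = −3q + 10 ⇒ q = 2/3.

8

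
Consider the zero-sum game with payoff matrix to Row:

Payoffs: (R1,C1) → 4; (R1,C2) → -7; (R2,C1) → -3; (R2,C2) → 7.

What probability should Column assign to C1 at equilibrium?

2/3

Row minima: R1 → -7, R2 → -3; maximin = -3.
Column maxima: C1 → 4, C2 → 7; minimax = 4.
-3 ≠ 4, so there is no saddle point; optimal play is mixed.
Let Row play R1 with probability p. Expected payoff against C1: 4p + (-3)(1−p) = 7p − 3; against C2: (-7)p + 7(1−p) = −14p + 7.
Setting these equal: 7p − 3 = −14p + 7 ⇒ 21p = 10 ⇒ p = 10/21, and the value is (7)·(10/21) − 3 = 1/3.
For Column: with q = P(C1), equating R1's and R2's payoffs gives 11q − 7 = −10q + 7 ⇒ q = 2/3.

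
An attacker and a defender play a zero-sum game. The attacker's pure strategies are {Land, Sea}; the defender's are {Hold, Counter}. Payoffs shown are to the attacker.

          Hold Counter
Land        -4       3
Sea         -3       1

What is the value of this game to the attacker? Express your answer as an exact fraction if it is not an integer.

Row minima: Land → -4, Sea → -3; maximin = -3.
Column maxima: Hold → -3, Counter → 3; minimax = -3.
Since maximin = minimax = -3, there is a saddle point and the value is -3.

-3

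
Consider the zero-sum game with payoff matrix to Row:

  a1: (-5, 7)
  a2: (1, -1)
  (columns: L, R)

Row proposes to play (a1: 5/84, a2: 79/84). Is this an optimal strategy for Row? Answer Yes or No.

No

Against L this mix gives (5/84)·(-5) + (79/84)·1 = 9/14.
Against R this mix gives (5/84)·7 + (79/84)·(-1) = -11/21.
Column will play R, holding Row to -11/21. Shifting weight toward the row that does better against R would raise this floor (the equalizing mix achieves 1/7 against both R and L), so the proposed strategy is not optimal.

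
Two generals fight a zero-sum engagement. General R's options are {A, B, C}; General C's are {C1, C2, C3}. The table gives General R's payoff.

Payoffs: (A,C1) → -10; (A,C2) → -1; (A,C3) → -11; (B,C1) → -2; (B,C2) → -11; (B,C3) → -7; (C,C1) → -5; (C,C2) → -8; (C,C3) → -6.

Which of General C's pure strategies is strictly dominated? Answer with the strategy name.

C1

C3 holds General R's payoff strictly below C1 in every row: -11 < -10, -7 < -2, -6 < -5.
So C1 is strictly dominated for General C.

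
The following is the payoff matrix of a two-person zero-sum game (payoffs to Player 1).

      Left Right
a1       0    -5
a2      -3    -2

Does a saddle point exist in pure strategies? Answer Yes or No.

Row minima: a1 → -5, a2 → -3; maximin = -3.
Column maxima: Left → 0, Right → -2; minimax = -2.
-3 ≠ -2, so no pure-strategy equilibrium exists.

No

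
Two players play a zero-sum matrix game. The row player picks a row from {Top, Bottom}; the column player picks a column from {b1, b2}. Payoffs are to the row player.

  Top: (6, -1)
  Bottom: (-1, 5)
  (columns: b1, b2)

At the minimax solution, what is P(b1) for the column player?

6/13

Row minima: Top → -1, Bottom → -1; maximin = -1.
Column maxima: b1 → 6, b2 → 5; minimax = 5.
-1 ≠ 5, so there is no saddle point; optimal play is mixed.
Let the row player play Top with probability p. Expected payoff against b1: 6p + (-1)(1−p) = 7p − 1; against b2: (-1)p + 5(1−p) = −6p + 5.
Setting these equal: 7p − 1 = −6p + 5 ⇒ 13p = 6 ⇒ p = 6/13, and the value is (7)·(6/13) − 1 = 29/13.
For the column player: with q = P(b1), equating Top's and Bottom's payoffs gives 7q − 1 = −6q + 5 ⇒ q = 6/13.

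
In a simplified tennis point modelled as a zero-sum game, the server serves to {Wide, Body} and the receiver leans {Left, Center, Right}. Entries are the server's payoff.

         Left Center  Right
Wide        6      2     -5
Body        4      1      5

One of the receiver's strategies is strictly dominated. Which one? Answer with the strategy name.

Left

Center holds the server's payoff strictly below Left in every row: 2 < 6, 1 < 4.
So Left is strictly dominated for the receiver.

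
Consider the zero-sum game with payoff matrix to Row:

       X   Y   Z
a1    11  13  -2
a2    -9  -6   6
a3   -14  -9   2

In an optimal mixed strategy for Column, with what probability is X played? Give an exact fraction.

Row minima: a1 → -2, a2 → -9, a3 → -14; maximin = -2.
Column maxima: X → 11, Y → 13, Z → 6; minimax = 6.
-2 ≠ 6, so there is no saddle point; optimal play is mixed.
a3 is strictly dominated by a2, so Row never plays it.
Y is strictly dominated by X (it gives Row strictly more in every row), so Column never plays it.
On the remaining 2×2 (a1, a2 vs X, Z):
Let Row play a1 with probability p. Expected payoff against X: 11p + (-9)(1−p) = 20p − 9; against Z: (-2)p + 6(1−p) = −8p + 6.
Setting these equal: 20p − 9 = −8p + 6 ⇒ 28p = 15 ⇒ p = 15/28, and the value is (20)·(15/28) − 9 = 12/7.
For Column: with q = P(X), equating a1's and a2's payoffs gives 13q − 2 = −15q + 6 ⇒ q = 2/7.

2/7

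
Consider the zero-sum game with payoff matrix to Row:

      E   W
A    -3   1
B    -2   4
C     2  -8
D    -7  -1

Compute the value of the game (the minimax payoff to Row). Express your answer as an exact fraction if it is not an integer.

Row minima: A → -3, B → -2, C → -8, D → -7; maximin = -2.
Column maxima: E → 2, W → 4; minimax = 2.
-2 ≠ 2, so there is no saddle point; optimal play is mixed.
A is strictly dominated by B, so Row never plays it.
D is strictly dominated by B, so Row never plays it.
On the remaining 2×2 (B, C vs E, W):
Let Row play B with probability p. Expected payoff against E: (-2)p + 2(1−p) = −4p + 2; against W: 4p + (-8)(1−p) = 12p − 8.
Setting these equal: −4p + 2 = 12p − 8 ⇒ −16p = -10 ⇒ p = 5/8, and the value is (-4)·(5/8) + 2 = -1/2.
For Column: with q = P(E), equating B's and C's payoffs gives −6q + 4 = 10q − 8 ⇒ q = 3/4.

-1/2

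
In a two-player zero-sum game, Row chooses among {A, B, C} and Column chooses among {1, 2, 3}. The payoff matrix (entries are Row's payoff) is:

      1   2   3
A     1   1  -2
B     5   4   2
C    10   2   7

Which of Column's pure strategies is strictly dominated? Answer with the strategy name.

3 holds Row's payoff strictly below 1 in every row: -2 < 1, 2 < 5, 7 < 10.
So 1 is strictly dominated for Column.

1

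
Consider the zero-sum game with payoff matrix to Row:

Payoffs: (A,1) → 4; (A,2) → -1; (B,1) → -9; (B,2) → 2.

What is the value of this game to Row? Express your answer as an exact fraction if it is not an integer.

Row minima: A → -1, B → -9; maximin = -1.
Column maxima: 1 → 4, 2 → 2; minimax = 2.
-1 ≠ 2, so there is no saddle point; optimal play is mixed.
Let Row play A with probability p. Expected payoff against 1: 4p + (-9)(1−p) = 13p − 9; against 2: (-1)p + 2(1−p) = −3p + 2.
Setting these equal: 13p − 9 = −3p + 2 ⇒ 16p = 11 ⇒ p = 11/16, and the value is (13)·(11/16) − 9 = -1/16.
For Column: with q = P(1), equating A's and B's payoffs gives 5q − 1 = −11q + 2 ⇒ q = 3/16.

-1/16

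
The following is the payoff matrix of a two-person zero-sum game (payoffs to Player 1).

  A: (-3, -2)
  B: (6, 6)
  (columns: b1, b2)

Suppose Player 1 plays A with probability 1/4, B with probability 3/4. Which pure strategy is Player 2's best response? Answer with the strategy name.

If Player 2 plays b1, Player 1's expected payoff is (1/4)·(-3) + (3/4)·6 = 15/4.
If Player 2 plays b2, Player 1's expected payoff is (1/4)·(-2) + (3/4)·6 = 4.
Player 2 minimizes Player 1's payoff; the smallest is 15/4, so the best response is b1.

b1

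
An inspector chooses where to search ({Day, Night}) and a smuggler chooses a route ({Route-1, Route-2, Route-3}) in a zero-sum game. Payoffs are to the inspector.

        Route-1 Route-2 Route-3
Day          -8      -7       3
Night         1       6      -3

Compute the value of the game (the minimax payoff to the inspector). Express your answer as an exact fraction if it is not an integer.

-7/5

Row minima: Day → -8, Night → -3; maximin = -3.
Column maxima: Route-1 → 1, Route-2 → 6, Route-3 → 3; minimax = 1.
-3 ≠ 1, so there is no saddle point; optimal play is mixed.
Route-2 is strictly dominated by Route-1 (it gives the inspector strictly more in every row), so the smuggler never plays it.
On the remaining 2×2 (Day, Night vs Route-1, Route-3):
Let the inspector play Day with probability p. Expected payoff against Route-1: (-8)p + 1(1−p) = −9p + 1; against Route-3: 3p + (-3)(1−p) = 6p − 3.
Setting these equal: −9p + 1 = 6p − 3 ⇒ −15p = -4 ⇒ p = 4/15, and the value is (-9)·(4/15) + 1 = -7/5.
For the smuggler: with q = P(Route-1), equating Day's and Night's payoffs gives −11q + 3 = 4q − 3 ⇒ q = 2/5.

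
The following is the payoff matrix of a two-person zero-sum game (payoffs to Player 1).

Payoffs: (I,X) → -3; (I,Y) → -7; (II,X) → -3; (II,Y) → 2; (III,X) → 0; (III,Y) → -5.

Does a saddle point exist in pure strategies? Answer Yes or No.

Row minima: I → -7, II → -3, III → -5; maximin = -3.
Column maxima: X → 0, Y → 2; minimax = 0.
-3 ≠ 0, so no pure-strategy equilibrium exists.

No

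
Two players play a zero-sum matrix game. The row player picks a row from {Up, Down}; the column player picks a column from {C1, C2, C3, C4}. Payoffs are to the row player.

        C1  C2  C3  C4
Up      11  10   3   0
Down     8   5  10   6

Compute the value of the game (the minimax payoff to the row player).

60/11

Row minima: Up → 0, Down → 5; maximin = 5.
Column maxima: C1 → 11, C2 → 10, C3 → 10, C4 → 6; minimax = 6.
5 ≠ 6, so there is no saddle point; optimal play is mixed.
C1 is strictly dominated by C2 (it gives the row player strictly more in every row), so the column player never plays it.
C3 is strictly dominated by C4 (it gives the row player strictly more in every row), so the column player never plays it.
On the remaining 2×2 (Up, Down vs C2, C4):
Let the row player play Up with probability p. Expected payoff against C2: 10p + 5(1−p) = 5p + 5; against C4: 0p + 6(1−p) = −6p + 6.
Setting these equal: 5p + 5 = −6p + 6 ⇒ 11p = 1 ⇒ p = 1/11, and the value is (5)·(1/11) + 5 = 60/11.
For the column player: with q = P(C2), equating Up's and Down's payoffs gives 10q = −q + 6 ⇒ q = 6/11.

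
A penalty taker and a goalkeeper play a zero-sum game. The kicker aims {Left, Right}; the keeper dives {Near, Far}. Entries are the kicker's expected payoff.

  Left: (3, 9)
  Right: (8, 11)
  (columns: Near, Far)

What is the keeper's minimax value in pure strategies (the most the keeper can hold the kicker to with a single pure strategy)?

Column maxima: Near → 8, Far → 11.
The smallest of these is 8.

8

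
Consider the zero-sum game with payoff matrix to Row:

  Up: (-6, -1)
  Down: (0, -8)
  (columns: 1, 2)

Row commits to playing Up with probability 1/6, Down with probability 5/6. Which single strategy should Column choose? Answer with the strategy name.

2

If Column plays 1, Row's expected payoff is (1/6)·(-6) + (5/6)·0 = -1.
If Column plays 2, Row's expected payoff is (1/6)·(-1) + (5/6)·(-8) = -41/6.
Column minimizes Row's payoff; the smallest is -41/6, so the best response is 2.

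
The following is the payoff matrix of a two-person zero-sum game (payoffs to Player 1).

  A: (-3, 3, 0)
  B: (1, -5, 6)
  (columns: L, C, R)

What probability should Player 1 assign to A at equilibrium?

1/2

Row minima: A → -3, B → -5; maximin = -3.
Column maxima: L → 1, C → 3, R → 6; minimax = 1.
-3 ≠ 1, so there is no saddle point; optimal play is mixed.
R is strictly dominated by L (it gives Player 1 strictly more in every row), so Player 2 never plays it.
On the remaining 2×2 (A, B vs L, C):
Let Player 1 play A with probability p. Expected payoff against L: (-3)p + 1(1−p) = −4p + 1; against C: 3p + (-5)(1−p) = 8p − 5.
Setting these equal: −4p + 1 = 8p − 5 ⇒ −12p = -6 ⇒ p = 1/2, and the value is (-4)·(1/2) + 1 = -1.
For Player 2: with q = P(L), equating A's and B's payoffs gives −6q + 3 = 6q − 5 ⇒ q = 2/3.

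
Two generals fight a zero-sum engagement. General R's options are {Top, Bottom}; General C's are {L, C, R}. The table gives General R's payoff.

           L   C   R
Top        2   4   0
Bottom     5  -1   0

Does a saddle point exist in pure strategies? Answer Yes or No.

Yes

Row minima: Top → 0, Bottom → -1; maximin = 0.
Column maxima: L → 5, C → 4, R → 0; minimax = 0.
maximin = minimax = 0, so a saddle point exists.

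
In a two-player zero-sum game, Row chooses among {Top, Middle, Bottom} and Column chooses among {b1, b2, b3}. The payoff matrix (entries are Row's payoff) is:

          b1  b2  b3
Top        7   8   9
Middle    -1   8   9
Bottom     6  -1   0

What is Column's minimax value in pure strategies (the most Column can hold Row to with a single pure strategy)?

Column maxima: b1 → 7, b2 → 8, b3 → 9.
The smallest of these is 7.

7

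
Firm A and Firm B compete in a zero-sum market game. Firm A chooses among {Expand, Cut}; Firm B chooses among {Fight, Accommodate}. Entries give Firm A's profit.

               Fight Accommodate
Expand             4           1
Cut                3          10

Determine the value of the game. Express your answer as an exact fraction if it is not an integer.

37/10

Row minima: Expand → 1, Cut → 3; maximin = 3.
Column maxima: Fight → 4, Accommodate → 10; minimax = 4.
3 ≠ 4, so there is no saddle point; optimal play is mixed.
Let Firm A play Expand with probability p. Expected payoff against Fight: 4p + 3(1−p) = p + 3; against Accommodate: 1p + 10(1−p) = −9p + 10.
Setting these equal: p + 3 = −9p + 10 ⇒ 10p = 7 ⇒ p = 7/10, and the value is (1)·(7/10) + 3 = 37/10.
For Firm B: with q = P(Fight), equating Expand's and Cut's payoffs gives 3q + 1 = −7q + 10 ⇒ q = 9/10.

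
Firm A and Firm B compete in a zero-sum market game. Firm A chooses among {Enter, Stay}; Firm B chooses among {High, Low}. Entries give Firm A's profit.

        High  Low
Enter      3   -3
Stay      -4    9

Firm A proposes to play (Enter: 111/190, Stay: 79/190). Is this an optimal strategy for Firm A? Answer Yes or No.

Against High this mix gives (111/190)·3 + (79/190)·(-4) = 17/190.
Against Low this mix gives (111/190)·(-3) + (79/190)·9 = 189/95.
Firm B will play High, holding Firm A to 17/190. Shifting weight toward the row that does better against High would raise this floor (the equalizing mix achieves 15/19 against both High and Low), so the proposed strategy is not optimal.

No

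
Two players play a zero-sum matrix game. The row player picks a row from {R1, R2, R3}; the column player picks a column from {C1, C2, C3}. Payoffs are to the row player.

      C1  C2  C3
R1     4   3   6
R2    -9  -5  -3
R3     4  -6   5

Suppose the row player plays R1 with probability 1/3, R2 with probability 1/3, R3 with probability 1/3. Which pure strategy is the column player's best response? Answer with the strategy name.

If the column player plays C1, the row player's expected payoff is (1/3)·4 + (1/3)·(-9) + (1/3)·4 = -1/3.
If the column player plays C2, the row player's expected payoff is (1/3)·3 + (1/3)·(-5) + (1/3)·(-6) = -8/3.
If the column player plays C3, the row player's expected payoff is (1/3)·6 + (1/3)·(-3) + (1/3)·5 = 8/3.
The column player minimizes the row player's payoff; the smallest is -8/3, so the best response is C2.

C2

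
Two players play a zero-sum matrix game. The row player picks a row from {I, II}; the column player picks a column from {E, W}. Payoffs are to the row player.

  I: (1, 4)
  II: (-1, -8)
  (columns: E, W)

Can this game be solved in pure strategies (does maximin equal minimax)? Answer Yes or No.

Row minima: I → 1, II → -8; maximin = 1.
Column maxima: E → 1, W → 4; minimax = 1.
maximin = minimax = 1, so a saddle point exists.

Yes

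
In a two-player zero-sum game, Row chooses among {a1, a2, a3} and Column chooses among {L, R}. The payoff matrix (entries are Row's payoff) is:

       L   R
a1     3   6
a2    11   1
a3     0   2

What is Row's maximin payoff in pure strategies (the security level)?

3

Row minima: a1 → 3, a2 → 1, a3 → 0.
The best of these is 3.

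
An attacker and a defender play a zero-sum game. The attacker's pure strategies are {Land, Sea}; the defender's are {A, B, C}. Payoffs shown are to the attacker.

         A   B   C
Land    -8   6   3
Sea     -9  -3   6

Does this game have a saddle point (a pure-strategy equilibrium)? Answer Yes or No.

Yes

Row minima: Land → -8, Sea → -9; maximin = -8.
Column maxima: A → -8, B → 6, C → 6; minimax = -8.
maximin = minimax = -8, so a saddle point exists.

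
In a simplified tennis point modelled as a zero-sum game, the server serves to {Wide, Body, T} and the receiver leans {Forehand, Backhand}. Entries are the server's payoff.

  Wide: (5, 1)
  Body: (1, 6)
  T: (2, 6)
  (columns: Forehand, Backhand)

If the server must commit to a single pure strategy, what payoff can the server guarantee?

2

Row minima: Wide → 1, Body → 1, T → 2.
The best of these is 2.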